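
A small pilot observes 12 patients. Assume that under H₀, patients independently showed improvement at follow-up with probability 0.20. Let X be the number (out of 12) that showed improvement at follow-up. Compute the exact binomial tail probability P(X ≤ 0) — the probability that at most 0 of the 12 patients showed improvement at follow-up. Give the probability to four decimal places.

X is binomial with n = 12 and p = 0.20.
P(X ≤ 0) = C(12,0)·0.20^0·0.80^12.
= 0.068719 = 0.0687.

P = 0.0687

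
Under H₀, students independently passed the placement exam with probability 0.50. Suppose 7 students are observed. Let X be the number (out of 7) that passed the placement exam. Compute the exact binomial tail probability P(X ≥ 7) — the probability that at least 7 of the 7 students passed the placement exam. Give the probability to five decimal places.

P = 0.00781

X ~ Binomial(n=7, p=0.50).
P(X ≥ 7) = C(7,7)·0.50^7·0.50^0.
= 0.007812 = 0.00781.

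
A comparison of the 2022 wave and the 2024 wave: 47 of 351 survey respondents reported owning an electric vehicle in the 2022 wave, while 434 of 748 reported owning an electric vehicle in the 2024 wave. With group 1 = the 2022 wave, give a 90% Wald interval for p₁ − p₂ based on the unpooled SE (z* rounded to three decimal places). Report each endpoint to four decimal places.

(-0.4884, -0.4042)

p̂₁ = 47/351 = 0.13390, p̂₂ = 434/748 = 0.58021; p̂₁ − p̂₂ = -0.44631.
SE = √(0.000330408 + 0.000325623) = √0.000656031 = 0.025613.
z* = 1.645 at the 90% level. Margin of error = 0.04213.
So the interval runs from -0.4884 to -0.4042.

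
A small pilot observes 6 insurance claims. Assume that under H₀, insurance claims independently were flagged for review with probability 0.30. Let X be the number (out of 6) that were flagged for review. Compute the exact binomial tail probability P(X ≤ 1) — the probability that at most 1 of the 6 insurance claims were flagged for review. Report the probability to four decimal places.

X is binomial with n = 6 and p = 0.30.
P(X ≤ 1) = C(6,0)·0.30^0·0.70^6 + C(6,1)·0.30^1·0.70^5.
= 0.117649 + 0.302526 = 0.4202.

P = 0.4202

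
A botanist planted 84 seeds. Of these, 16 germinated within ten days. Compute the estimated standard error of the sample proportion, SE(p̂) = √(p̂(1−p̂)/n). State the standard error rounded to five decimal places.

SE = 0.04284

Sample proportion p̂ = 16/84 = 0.19048.
p̂(1−p̂) = 0.19048·0.80952 = 0.154197.
SE = √(0.154197/84) = √0.001835679 = 0.04284.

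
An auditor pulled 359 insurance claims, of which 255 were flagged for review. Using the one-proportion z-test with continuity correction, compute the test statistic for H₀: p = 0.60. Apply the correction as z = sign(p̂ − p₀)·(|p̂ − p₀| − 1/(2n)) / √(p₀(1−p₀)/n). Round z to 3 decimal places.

The sample proportion is 255/359 = 0.71031. p̂ − p₀ = 0.110306.
Continuity correction 1/(2n) = 1/718 = 0.001393.
Corrected numerator: |0.110306| − 0.001393 = 0.108913.
Null standard error: √(0.60·0.40/359) = √0.000668524 = 0.025856.
z = (+)0.108913/0.025856 = 4.212.

z = 4.212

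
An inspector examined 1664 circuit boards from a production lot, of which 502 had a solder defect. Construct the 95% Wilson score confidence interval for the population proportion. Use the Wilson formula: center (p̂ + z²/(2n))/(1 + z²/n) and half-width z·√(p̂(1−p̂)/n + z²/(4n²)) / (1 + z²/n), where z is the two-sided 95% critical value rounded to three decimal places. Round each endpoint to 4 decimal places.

(0.2801, 0.3242)

p̂ = 502/1664 = 0.30168; z = 1.960, so z² = 3.841600.
1 + z²/n = 1.002309.
Adjusted center: (0.30168 + z²/(2n))/1.002309 = 0.30214.
Radicand: p̂(1−p̂)/n + z²/(4n²) = 0.000126605 + 0.000000347 = 0.000126952.
Half-width = 1.960·√0.000126952/1.002309 = 0.02203.
Interval: 0.30214 ± 0.02203 → (0.2801, 0.3242).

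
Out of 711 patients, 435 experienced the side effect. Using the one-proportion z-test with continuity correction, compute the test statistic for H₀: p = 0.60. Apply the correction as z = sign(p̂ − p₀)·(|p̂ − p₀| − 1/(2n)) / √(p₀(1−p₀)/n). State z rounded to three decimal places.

z = 0.605

With x = 435 successes in n = 711, p̂ = 0.61181. p̂ − p₀ = 0.011814.
1/(2n) = 0.000703.
Corrected numerator: |0.011814| − 0.000703 = 0.011111.
SE₀ = √(0.60·0.40/711) = 0.018373.
z = (+)0.011111/0.018373 = 0.605.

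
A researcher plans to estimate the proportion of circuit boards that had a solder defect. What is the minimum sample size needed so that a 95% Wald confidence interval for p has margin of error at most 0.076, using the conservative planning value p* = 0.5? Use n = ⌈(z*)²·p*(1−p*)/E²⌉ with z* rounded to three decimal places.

For 95% confidence, z* = 1.960.
p*(1−p*) = 0.50·0.50 = 0.2500.
Required n before rounding: 3.841600 × 0.2500 / 0.076² = 166.274.
Rounding up, n = 167.

n = 167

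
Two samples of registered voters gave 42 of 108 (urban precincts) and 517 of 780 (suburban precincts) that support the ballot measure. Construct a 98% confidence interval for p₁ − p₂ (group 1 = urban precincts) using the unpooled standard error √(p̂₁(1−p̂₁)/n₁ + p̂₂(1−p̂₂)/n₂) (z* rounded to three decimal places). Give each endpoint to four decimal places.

(-0.3899, -0.1579)

p̂₁ = 42/108 = 0.38889, p̂₂ = 517/780 = 0.66282; p̂₁ − p̂₂ = -0.27393.
Unpooled SE = √(p̂₁(1−p̂₁)/n₁ + p̂₂(1−p̂₂)/n₂) = √(0.002200503 + 0.000286525) = 0.049870.
z* = 2.326 at the 98% level. Margin = 2.326·0.049870 = 0.11600.
CI: -0.27393 ± 0.11600 = (-0.3899, -0.1579).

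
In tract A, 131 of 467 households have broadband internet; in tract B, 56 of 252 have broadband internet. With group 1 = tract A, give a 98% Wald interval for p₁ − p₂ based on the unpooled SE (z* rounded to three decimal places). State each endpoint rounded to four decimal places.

p̂₁ = 131/467 = 0.28051, p̂₂ = 56/252 = 0.22222; p̂₁ − p̂₂ = 0.05829.
SE = √(0.000432175 + 0.000685871) = √0.001118046 = 0.033437.
z* = 2.326 at the 98% level. Margin of error = 0.07777.
Interval: 0.05829 ± 0.07777 → (-0.0195, 0.1361).

(-0.0195, 0.1361)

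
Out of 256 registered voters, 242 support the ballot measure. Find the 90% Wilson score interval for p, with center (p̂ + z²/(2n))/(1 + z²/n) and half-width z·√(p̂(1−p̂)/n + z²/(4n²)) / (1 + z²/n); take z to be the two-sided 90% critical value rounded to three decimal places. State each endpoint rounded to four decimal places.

p̂ = 242/256 = 0.94531; z = 1.645, so z² = 2.706025.
Denominator 1 + z²/n = 1 + 2.706025/256 = 1.010570.
Adjusted center: (0.94531 + z²/(2n))/1.010570 = 0.94065.
Radicand: p̂(1−p̂)/n + z²/(4n²) = 0.000201941 + 0.000010323 = 0.000212264.
Half-width = 1.645·√0.000212264/1.010570 = 0.02372.
CI: 0.94065 ± 0.02372 = (0.9169, 0.9644).

(0.9169, 0.9644)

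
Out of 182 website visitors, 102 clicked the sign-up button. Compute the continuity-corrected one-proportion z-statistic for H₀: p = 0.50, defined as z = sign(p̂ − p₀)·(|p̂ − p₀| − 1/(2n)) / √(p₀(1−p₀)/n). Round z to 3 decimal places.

z = 1.557

p̂ = 102/182 = 0.56044. p̂ − p₀ = 0.060440.
1/(2n) = 0.002747.
Corrected numerator: |0.060440| − 0.002747 = 0.057693.
Null standard error: √(0.50·0.50/182) = √0.001373626 = 0.037062.
z = +0.057693/0.037062 = 1.557.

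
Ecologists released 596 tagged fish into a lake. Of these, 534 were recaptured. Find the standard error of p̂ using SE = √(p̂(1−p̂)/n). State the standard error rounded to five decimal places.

SE = 0.01251

With x = 534 successes in n = 596, p̂ = 0.89597.
p̂(1−p̂) = 0.093208.
SE = √(0.093208/596) = √0.000156389 = 0.01251.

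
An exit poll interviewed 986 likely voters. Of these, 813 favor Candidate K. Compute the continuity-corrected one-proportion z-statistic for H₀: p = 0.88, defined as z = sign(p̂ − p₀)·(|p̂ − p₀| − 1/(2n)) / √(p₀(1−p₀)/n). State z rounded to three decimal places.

Sample proportion p̂ = 813/986 = 0.82454. p̂ − p₀ = -0.055456.
1/(2n) = 0.000507.
Corrected numerator: |-0.055456| − 0.000507 = 0.054949.
Under H₀, SE = √(p₀(1−p₀)/n) = √(0.88·0.12/986) = √0.000107099 = 0.010349.
z = −0.054949/0.010349 = -5.310.

z = -5.310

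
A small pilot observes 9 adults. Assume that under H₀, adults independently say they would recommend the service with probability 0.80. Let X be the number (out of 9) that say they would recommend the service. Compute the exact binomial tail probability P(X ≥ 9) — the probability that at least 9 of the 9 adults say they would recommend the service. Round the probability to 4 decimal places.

X ~ Binomial(n=9, p=0.80).
P(X ≥ 9) = C(9,9)·0.80^9·0.20^0.
= 0.134218 = 0.1342.

P = 0.1342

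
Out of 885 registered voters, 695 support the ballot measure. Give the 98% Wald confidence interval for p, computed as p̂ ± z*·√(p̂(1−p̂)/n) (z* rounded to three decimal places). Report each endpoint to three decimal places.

(0.753, 0.817)

With x = 695 successes in n = 885, p̂ = 0.78531.
Standard error of p̂: √(0.168598/885) = √0.000190506 = 0.013802.
The 98% critical value is z* = 2.326.
Margin = 2.326·0.013802 = 0.03210.
CI: 0.78531 ± 0.03210 = (0.753, 0.817).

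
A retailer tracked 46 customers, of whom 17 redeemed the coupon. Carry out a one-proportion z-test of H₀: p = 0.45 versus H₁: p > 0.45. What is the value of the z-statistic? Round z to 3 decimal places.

z = -1.097

p̂ = 17/46 = 0.36957.
Null standard error: √(0.45·0.55/46) = √0.005380435 = 0.073351.
z = (0.36957 − 0.45)/0.073351 = -0.08043/0.073351 = -1.097.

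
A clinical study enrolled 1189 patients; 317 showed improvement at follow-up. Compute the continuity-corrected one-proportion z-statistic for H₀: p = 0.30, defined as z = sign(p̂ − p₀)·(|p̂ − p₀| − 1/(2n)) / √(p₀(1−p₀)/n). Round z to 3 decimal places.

p̂ = 317/1189 = 0.26661. p̂ − p₀ = -0.033389.
Continuity correction 1/(2n) = 1/2378 = 0.000421.
Corrected numerator: |-0.033389| − 0.000421 = 0.032968.
Null standard error: √(0.30·0.70/1189) = √0.000176619 = 0.013290.
z = (−)0.032968/0.013290 = -2.481.

z = -2.481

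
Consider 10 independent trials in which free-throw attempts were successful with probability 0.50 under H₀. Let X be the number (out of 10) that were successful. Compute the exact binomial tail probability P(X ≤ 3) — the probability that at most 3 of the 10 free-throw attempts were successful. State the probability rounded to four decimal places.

P = 0.1719

X ~ Binomial(n=10, p=0.50).
P(X ≤ 3) = C(10,0)·0.50^0·0.50^10 + C(10,1)·0.50^1·0.50^9 + C(10,2)·0.50^2·0.50^8 + C(10,3)·0.50^3·0.50^7.
= 0.000977 + 0.009766 + 0.043945 + 0.117188 = 0.1719.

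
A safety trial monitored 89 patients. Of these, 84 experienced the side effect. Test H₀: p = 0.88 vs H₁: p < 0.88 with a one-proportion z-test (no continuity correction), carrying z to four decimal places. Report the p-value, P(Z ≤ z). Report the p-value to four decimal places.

p-value = 0.9680

With x = 84 successes in n = 89, p̂ = 0.94382.
Null standard error: √(0.88·0.12/89) = √0.001186517 = 0.034446.
Test statistic (full precision, shown to 4 dp): z = (84/89 − 0.88)/SE₀ ≈ 1.8528.
From the standard normal, P(Z ≤ z) = 0.9680.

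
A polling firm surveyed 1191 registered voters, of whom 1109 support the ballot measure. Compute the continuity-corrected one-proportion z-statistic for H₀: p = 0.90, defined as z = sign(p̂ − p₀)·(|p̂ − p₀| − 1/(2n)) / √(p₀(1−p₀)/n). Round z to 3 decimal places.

With x = 1109 successes in n = 1191, p̂ = 0.93115. p̂ − p₀ = 0.031150.
1/(2n) = 0.000420.
Corrected numerator: |0.031150| − 0.000420 = 0.030730.
Null standard error: √(0.90·0.10/1191) = √0.000075567 = 0.008693.
z = +0.030730/0.008693 = 3.535.

z = 3.535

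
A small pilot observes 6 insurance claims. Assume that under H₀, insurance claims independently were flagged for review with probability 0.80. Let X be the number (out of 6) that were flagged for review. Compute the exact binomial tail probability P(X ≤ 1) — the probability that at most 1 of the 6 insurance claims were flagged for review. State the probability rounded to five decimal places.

X ~ Binomial(n=6, p=0.80).
P(X ≤ 1) = C(6,0)·0.80^0·0.20^6 + C(6,1)·0.80^1·0.20^5.
= 0.000064 + 0.001536 = 0.00160.

P = 0.00160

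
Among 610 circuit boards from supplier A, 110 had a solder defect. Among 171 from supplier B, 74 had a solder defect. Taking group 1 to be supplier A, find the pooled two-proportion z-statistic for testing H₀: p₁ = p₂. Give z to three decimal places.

z = -6.874

Sample proportions: p̂₁ = 110/610 = 0.18033 and p̂₂ = 74/171 = 0.43275.
Pooled p̂ = (110+74)/(610+171) = 184/781 = 0.23560.
Pooled SE = √[0.1800902·0.00748730] ≈ 0.036720.
z = -0.25242/0.036720 = -6.874.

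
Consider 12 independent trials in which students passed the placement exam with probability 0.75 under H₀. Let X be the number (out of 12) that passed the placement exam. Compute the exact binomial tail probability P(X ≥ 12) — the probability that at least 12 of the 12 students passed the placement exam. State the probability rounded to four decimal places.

P = 0.0317

X is binomial with n = 12 and p = 0.75.
P(X ≥ 12) = C(12,12)·0.75^12·0.25^0.
= 0.031676 = 0.0317.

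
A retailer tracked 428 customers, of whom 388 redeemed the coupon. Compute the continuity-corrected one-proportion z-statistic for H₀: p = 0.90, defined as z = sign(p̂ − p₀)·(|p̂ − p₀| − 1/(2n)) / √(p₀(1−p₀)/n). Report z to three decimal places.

The sample proportion is 388/428 = 0.90654. p̂ − p₀ = 0.006542.
1/(2n) = 0.001168.
Corrected numerator: |0.006542| − 0.001168 = 0.005374.
Null standard error: √(0.90·0.10/428) = √0.000210280 = 0.014501.
z = (+)0.005374/0.014501 = 0.371.

z = 0.371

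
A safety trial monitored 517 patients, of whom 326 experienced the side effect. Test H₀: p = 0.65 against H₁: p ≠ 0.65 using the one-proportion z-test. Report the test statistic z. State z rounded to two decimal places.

With x = 326 successes in n = 517, p̂ = 0.63056.
SE₀ = √(0.65·0.35/517) = 0.020977.
z = (p̂ − p₀)/SE = (0.63056 − 0.65)/0.020977 = -0.93.

z = -0.93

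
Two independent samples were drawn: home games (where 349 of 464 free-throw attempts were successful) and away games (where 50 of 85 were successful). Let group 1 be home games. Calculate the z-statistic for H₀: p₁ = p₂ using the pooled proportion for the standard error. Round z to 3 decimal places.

z = 3.118

p̂₁ = 349/464 = 0.75216, p̂₂ = 50/85 = 0.58824.
Pooled p̂ = (349+50)/(464+85) = 399/549 = 0.72678.
Pooled SE = √[0.1985727·0.01391988] ≈ 0.052575.
z = 0.16392/0.052575 = 3.118.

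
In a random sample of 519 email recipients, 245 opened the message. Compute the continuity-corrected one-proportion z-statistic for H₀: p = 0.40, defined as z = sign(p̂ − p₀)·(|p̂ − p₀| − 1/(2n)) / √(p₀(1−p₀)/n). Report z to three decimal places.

z = 3.306

Sample proportion p̂ = 245/519 = 0.47206. p̂ − p₀ = 0.072062.
Continuity correction 1/(2n) = 1/1038 = 0.000963.
Corrected numerator: |0.072062| − 0.000963 = 0.071099.
Under H₀, SE = √(p₀(1−p₀)/n) = √(0.40·0.60/519) = √0.000462428 = 0.021504.
z = +0.071099/0.021504 = 3.306.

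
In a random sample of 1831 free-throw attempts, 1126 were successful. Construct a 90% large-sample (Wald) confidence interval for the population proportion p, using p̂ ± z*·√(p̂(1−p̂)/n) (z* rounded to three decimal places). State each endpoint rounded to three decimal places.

p̂ = 1126/1831 = 0.61496.
SE = √(p̂(1−p̂)/n) = √(0.236783/1831) = 0.011372.
z* = 1.645 at the 90% level.
Margin = 1.645·0.011372 = 0.01871.
So the interval runs from 0.596 to 0.634.

(0.596, 0.634)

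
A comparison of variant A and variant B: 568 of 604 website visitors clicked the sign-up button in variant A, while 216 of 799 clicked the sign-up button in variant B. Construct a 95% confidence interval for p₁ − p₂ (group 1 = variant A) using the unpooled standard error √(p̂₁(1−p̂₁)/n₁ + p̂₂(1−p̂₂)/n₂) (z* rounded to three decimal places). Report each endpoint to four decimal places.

(0.6339, 0.7062)

p̂₁ = 568/604 = 0.94040, p̂₂ = 216/799 = 0.27034; p̂₁ − p̂₂ = 0.67006.
Unpooled SE = √(p̂₁(1−p̂₁)/n₁ + p̂₂(1−p̂₂)/n₂) = √(0.000092798 + 0.000246878) = 0.018430.
The 95% critical value is z* = 1.960. Margin = 1.960·0.018430 = 0.03612.
CI: 0.67006 ± 0.03612 = (0.6339, 0.7062).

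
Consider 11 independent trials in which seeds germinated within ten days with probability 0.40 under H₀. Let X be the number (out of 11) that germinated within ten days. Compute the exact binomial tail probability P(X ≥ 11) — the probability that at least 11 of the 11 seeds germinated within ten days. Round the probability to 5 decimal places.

P = 0.00004

X is binomial with n = 11 and p = 0.40.
P(X ≥ 11) = C(11,11)·0.40^11·0.60^0.
= 0.000042 = 0.00004.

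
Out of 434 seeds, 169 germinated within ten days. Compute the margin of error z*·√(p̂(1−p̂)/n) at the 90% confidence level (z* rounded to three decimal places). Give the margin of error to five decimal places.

p̂ = 169/434 = 0.38940.
SE(p̂) = √(0.38940·0.61060/434) = 0.023406.
The 90% critical value is z* = 1.645.
So ME = 0.03850.

ME = 0.03850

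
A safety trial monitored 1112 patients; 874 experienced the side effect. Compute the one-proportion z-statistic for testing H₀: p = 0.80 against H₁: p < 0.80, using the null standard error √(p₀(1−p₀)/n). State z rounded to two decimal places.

z = -1.17

p̂ = 874/1112 = 0.78597.
Null standard error: √(0.80·0.20/1112) = √0.000143885 = 0.011995.
Test statistic: z = -0.01403/0.011995 = -1.17.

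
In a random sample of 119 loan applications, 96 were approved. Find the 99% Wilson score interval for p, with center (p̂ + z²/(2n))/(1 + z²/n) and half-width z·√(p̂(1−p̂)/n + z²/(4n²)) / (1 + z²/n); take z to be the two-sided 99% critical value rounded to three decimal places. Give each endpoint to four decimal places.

(0.6983, 0.8827)

p̂ = 96/119 = 0.80672; z = 2.576, so z² = 6.635776.
1 + z²/n = 1.055763.
Center = (0.80672 + 0.027881)/1.055763 = 0.79052.
Radicand: p̂(1−p̂)/n + z²/(4n²) = 0.001310262 + 0.000117149 = 0.001427411.
Half-width = z·√(radicand)/denom = 2.576·0.037781/1.055763 = 0.09218.
CI: 0.79052 ± 0.09218 = (0.6983, 0.8827).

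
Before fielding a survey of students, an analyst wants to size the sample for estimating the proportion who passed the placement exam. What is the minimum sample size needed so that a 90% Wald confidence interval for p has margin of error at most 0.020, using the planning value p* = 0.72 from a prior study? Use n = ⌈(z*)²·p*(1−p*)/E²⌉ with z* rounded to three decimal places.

The 90% critical value is z* = 1.645.
p*(1−p*) = 0.2016.
Required n before rounding: 2.706025 × 0.2016 / 0.020² = 1363.837.
Rounding up, n = 1364.

n = 1364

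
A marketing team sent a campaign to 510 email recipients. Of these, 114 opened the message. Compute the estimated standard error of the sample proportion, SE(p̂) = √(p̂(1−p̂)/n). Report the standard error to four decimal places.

SE = 0.0184

p̂ = 114/510 = 0.22353.
p̂(1−p̂) = 0.173564.
SE = √(0.173564/510) = √0.000340322 = 0.0184.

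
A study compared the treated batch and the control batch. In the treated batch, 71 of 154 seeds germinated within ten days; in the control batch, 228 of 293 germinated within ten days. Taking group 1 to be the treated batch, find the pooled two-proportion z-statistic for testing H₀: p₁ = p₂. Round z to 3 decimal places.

z = -6.770

Sample proportions: p̂₁ = 71/154 = 0.46104 and p̂₂ = 228/293 = 0.77816.
Pooling: p̂ = 299/447 = 0.66890.
SE = √[p̂(1−p̂)(1/n₁+1/n₂)] = √[0.66890·0.33110·(1/154+1/293)] ≈ 0.046840.
z = -0.31712/0.046840 = -6.770.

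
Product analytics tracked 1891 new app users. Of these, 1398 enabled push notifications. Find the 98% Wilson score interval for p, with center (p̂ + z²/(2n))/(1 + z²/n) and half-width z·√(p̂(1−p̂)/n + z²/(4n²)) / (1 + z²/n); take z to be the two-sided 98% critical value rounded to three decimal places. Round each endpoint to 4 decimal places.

(0.7151, 0.7621)

Here p̂ = 1398/1891 = 0.73929 and z = 2.326 (z² = 5.410276).
1 + z²/n = 1.002861.
Center = (0.73929 + 0.001431)/1.002861 = 0.73861.
Radicand: p̂(1−p̂)/n + z²/(4n²) = 0.000101925 + 0.000000378 = 0.000102303.
Half-width = z·√(radicand)/denom = 2.326·0.010114/1.002861 = 0.02346.
CI: 0.73861 ± 0.02346 = (0.7151, 0.7621).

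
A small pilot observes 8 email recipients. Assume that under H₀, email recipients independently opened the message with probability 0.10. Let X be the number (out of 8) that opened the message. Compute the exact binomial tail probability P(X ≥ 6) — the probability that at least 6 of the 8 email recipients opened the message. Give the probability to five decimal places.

P = 0.00002

X is binomial with n = 8 and p = 0.10.
P(X ≥ 6) = C(8,6)·0.10^6·0.90^2 + C(8,7)·0.10^7·0.90^1 + C(8,8)·0.10^8·0.90^0.
= 0.000023 + 0.000001 + 0.000000 = 0.00002.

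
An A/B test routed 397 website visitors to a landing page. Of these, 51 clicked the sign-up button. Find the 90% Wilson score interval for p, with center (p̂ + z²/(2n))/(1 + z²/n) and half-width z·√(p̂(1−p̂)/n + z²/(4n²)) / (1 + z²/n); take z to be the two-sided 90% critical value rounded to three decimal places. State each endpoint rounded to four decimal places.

p̂ = 51/397 = 0.12846; z = 1.645, so z² = 2.706025.
Denominator 1 + z²/n = 1 + 2.706025/397 = 1.006816.
Center = (0.12846 + 0.003408)/1.006816 = 0.13098.
Radicand: p̂(1−p̂)/n + z²/(4n²) = 0.000282017 + 0.000004292 = 0.000286309.
Half-width = 1.645·√0.000286309/1.006816 = 0.02765.
Interval: 0.13098 ± 0.02765 → (0.1033, 0.1586).

(0.1033, 0.1586)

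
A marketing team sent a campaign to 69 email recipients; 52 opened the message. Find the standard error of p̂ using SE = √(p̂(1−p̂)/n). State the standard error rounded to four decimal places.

Sample proportion p̂ = 52/69 = 0.75362.
p̂(1−p̂) = 0.185677.
SE = √(0.185677/69) = 0.0519.

SE = 0.0519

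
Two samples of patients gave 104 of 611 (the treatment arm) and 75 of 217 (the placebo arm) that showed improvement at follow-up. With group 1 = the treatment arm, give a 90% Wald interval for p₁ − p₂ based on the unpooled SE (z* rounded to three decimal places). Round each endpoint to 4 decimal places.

p̂₁ = 0.17021, p̂₂ = 0.34562, so the observed difference is -0.17541.
Unpooled SE = √(p̂₁(1−p̂₁)/n₁ + p̂₂(1−p̂₂)/n₂) = √(0.000231163 + 0.001042246) = 0.035685.
For 90% confidence, z* = 1.645. Margin of error = 0.05870.
CI: -0.17541 ± 0.05870 = (-0.2341, -0.1167).

(-0.2341, -0.1167)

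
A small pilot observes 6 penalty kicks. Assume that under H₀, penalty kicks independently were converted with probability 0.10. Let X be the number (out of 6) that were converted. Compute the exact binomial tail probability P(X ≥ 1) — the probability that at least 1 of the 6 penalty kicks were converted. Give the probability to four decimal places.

X is binomial with n = 6 and p = 0.10.
P(X ≥ 1) = Σ_{j=1}^{6} C(6,j)·0.10^j·0.90^{6−j}.
= 0.354294 + 0.098415 + 0.014580 + 0.001215 + 0.000054 + 0.000001 = 0.4686.

P = 0.4686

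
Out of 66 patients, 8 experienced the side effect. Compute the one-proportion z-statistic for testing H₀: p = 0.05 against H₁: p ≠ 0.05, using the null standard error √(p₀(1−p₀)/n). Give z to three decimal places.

Sample proportion p̂ = 8/66 = 0.12121.
SE₀ = √(0.05·0.95/66) = 0.026827.
Test statistic: z = 0.07121/0.026827 = 2.654.

z = 2.654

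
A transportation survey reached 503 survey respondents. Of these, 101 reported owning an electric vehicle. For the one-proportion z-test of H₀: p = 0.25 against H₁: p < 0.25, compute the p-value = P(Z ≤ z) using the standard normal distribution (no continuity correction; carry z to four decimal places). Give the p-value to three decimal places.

The sample proportion is 101/503 = 0.20080.
Null standard error: √(0.25·0.75/503) = √0.000372763 = 0.019307.
z = (p̂ − p₀)/SE = (101/503 − 0.25)/0.019307 ≈ -2.5485.
From the standard normal, P(Z ≤ z) = 0.005.

p-value = 0.005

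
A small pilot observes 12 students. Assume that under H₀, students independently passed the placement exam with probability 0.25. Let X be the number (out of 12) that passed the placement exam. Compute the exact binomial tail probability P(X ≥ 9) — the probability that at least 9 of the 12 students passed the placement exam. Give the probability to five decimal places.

P = 0.00039

X is binomial with n = 12 and p = 0.25.
P(X ≥ 9) = C(12,9)·0.25^9·0.75^3 + C(12,10)·0.25^10·0.75^2 + C(12,11)·0.25^11·0.75^1 + C(12,12)·0.25^12·0.75^0.
= 0.000354 + 0.000035 + 0.000002 + 0.000000 = 0.00039.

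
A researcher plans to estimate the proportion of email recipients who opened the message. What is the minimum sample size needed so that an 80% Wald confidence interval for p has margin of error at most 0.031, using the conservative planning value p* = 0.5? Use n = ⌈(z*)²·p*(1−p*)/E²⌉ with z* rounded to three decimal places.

z* = 1.282 at the 80% level.
p*(1−p*) = 0.50·0.50 = 0.2500.
Required n before rounding: 1.643524 × 0.2500 / 0.031² = 427.556.
⌈427.556⌉ = 428.

n = 428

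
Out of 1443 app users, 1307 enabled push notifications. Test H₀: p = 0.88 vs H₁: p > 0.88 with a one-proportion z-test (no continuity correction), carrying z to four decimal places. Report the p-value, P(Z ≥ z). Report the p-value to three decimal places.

With x = 1307 successes in n = 1443, p̂ = 0.90575.
Under H₀, SE = √(p₀(1−p₀)/n) = √(0.88·0.12/1443) = √0.000073181 = 0.008555.
Test statistic (full precision, shown to 4 dp): z = (1307/1443 − 0.88)/SE₀ ≈ 3.0103.
From the standard normal, P(Z ≥ z) = 0.001.

p-value = 0.001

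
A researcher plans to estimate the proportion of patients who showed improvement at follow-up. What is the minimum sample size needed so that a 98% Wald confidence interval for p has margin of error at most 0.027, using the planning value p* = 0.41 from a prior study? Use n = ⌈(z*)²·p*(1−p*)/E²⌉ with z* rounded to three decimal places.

z* = 2.326 at the 98% level.
p*(1−p*) = 0.2419.
(z*)²·p*(1−p*)/E² = 5.410276·0.2419/0.000729 = 1795.262.
Rounding up, n = 1796.

n = 1796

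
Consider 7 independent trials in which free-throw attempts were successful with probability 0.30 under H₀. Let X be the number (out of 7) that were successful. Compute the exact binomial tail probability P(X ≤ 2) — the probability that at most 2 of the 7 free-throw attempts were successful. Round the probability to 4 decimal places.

P = 0.6471

X ~ Binomial(n=7, p=0.30).
P(X ≤ 2) = C(7,0)·0.30^0·0.70^7 + C(7,1)·0.30^1·0.70^6 + C(7,2)·0.30^2·0.70^5.
= 0.082354 + 0.247063 + 0.317652 = 0.6471.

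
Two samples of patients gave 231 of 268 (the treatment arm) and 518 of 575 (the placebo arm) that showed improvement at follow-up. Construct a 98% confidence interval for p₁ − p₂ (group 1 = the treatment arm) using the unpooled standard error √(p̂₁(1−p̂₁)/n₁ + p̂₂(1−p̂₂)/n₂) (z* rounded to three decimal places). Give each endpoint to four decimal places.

p̂₁ = 231/268 = 0.86194, p̂₂ = 518/575 = 0.90087; p̂₁ − p̂₂ = -0.03893.
Unpooled SE = √(p̂₁(1−p̂₁)/n₁ + p̂₂(1−p̂₂)/n₂) = √(0.000444027 + 0.000155311) = 0.024481.
z* = 2.326 at the 98% level. Margin = 2.326·0.024481 = 0.05694.
So the interval runs from -0.0959 to 0.0180.

(-0.0959, 0.0180)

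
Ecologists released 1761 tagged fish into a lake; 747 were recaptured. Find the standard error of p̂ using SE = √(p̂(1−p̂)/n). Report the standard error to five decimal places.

SE = 0.01178

Sample proportion p̂ = 747/1761 = 0.42419.
p̂(1−p̂) = 0.42419·0.57581 = 0.244253.
SE = √(0.244253/1761) = 0.01178.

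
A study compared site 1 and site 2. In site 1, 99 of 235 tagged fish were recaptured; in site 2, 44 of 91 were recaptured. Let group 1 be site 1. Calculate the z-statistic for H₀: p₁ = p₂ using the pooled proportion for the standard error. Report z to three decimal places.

z = -1.016

Sample proportions: p̂₁ = 99/235 = 0.42128 and p̂₂ = 44/91 = 0.48352.
Pooling: p̂ = 143/326 = 0.43865.
Pooled SE = √[0.2462362·0.01524433] ≈ 0.061267.
z = (p̂₁ − p̂₂)/SE = (0.42128 − 0.48352)/0.061267 = -0.06224/0.061267 = -1.016.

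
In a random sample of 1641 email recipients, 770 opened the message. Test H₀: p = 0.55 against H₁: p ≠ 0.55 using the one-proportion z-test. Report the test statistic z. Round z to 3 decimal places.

p̂ = 770/1641 = 0.46923.
Null standard error: √(0.55·0.45/1641) = √0.000150823 = 0.012281.
z = (p̂ − p₀)/SE = (0.46923 − 0.55)/0.012281 = -6.577.

z = -6.577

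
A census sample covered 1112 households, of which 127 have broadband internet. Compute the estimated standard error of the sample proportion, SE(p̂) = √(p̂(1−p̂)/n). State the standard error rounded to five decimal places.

SE = 0.00954

With x = 127 successes in n = 1112, p̂ = 0.11421.
p̂(1−p̂) = 0.101166.
Dividing by n and taking the root: √0.000090977 = 0.00954.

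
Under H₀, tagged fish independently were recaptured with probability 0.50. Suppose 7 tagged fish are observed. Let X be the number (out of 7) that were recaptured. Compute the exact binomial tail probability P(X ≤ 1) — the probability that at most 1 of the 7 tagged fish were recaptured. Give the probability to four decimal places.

X is binomial with n = 7 and p = 0.50.
P(X ≤ 1) = C(7,0)·0.50^0·0.50^7 + C(7,1)·0.50^1·0.50^6.
= 0.007812 + 0.054688 = 0.0625.

P = 0.0625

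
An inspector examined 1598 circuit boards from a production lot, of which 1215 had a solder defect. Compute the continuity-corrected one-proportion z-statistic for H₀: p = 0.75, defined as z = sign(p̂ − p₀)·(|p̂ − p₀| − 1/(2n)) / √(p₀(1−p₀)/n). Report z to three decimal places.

With x = 1215 successes in n = 1598, p̂ = 0.76033. p̂ − p₀ = 0.010325.
1/(2n) = 0.000313.
Corrected numerator: |0.010325| − 0.000313 = 0.010012.
SE₀ = √(0.75·0.25/1598) = 0.010832.
z = +0.010012/0.010832 = 0.924.

z = 0.924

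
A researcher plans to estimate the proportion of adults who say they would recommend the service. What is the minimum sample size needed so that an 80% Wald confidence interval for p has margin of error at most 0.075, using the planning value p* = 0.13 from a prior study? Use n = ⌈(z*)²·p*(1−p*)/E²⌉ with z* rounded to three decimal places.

n = 34

The 80% critical value is z* = 1.282.
p*(1−p*) = 0.13·0.87 = 0.1131.
(z*)²·p*(1−p*)/E² = 1.643524·0.1131/0.005625 = 33.046.
⌈33.046⌉ = 34.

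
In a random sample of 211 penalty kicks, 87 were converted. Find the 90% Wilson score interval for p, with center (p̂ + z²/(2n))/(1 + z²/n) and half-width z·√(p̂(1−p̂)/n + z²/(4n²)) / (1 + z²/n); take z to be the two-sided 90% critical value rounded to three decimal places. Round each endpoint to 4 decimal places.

Here p̂ = 87/211 = 0.41232 and z = 1.645 (z² = 2.706025).
1 + z²/n = 1.012825.
Center = (0.41232 + 0.006412)/1.012825 = 0.41343.
Radicand: p̂(1−p̂)/n + z²/(4n²) = 0.001148401 + 0.000015195 = 0.001163596.
Half-width = z·√(radicand)/denom = 1.645·0.034112/1.012825 = 0.05540.
CI: 0.41343 ± 0.05540 = (0.3580, 0.4688).

(0.3580, 0.4688)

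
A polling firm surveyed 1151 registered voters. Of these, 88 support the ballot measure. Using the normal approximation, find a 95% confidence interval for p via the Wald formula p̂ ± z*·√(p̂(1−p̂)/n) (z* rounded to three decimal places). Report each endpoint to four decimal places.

(0.0611, 0.0918)

The sample proportion is 88/1151 = 0.07646.
Standard error of p̂: √(0.070610/1151) = √0.000061347 = 0.007832.
The 95% critical value is z* = 1.960.
Margin = 1.960·0.007832 = 0.01535.
CI: 0.07646 ± 0.01535 = (0.0611, 0.0918).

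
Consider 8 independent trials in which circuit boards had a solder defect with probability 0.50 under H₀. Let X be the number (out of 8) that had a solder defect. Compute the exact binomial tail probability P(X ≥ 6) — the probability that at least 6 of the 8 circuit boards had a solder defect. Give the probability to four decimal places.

P = 0.1445

X ~ Binomial(n=8, p=0.50).
P(X ≥ 6) = C(8,6)·0.50^6·0.50^2 + C(8,7)·0.50^7·0.50^1 + C(8,8)·0.50^8·0.50^0.
= 0.109375 + 0.031250 + 0.003906 = 0.1445.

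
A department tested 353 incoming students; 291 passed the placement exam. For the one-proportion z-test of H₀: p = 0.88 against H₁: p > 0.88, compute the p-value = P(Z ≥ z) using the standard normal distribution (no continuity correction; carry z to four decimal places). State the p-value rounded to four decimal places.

p-value = 0.9994

p̂ = 291/353 = 0.82436.
SE₀ = √(0.88·0.12/353) = 0.017296.
z = (p̂ − p₀)/SE = (291/353 − 0.88)/0.017296 ≈ -3.2168.
p-value = P(Z ≥ z) with z = -3.2168 → 0.9994.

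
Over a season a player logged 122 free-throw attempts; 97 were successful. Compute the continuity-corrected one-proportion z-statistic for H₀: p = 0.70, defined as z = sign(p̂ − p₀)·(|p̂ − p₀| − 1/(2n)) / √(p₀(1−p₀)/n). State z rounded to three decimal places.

Sample proportion p̂ = 97/122 = 0.79508. p̂ − p₀ = 0.095082.
Continuity correction 1/(2n) = 1/244 = 0.004098.
Corrected numerator: |0.095082| − 0.004098 = 0.090984.
Null standard error: √(0.70·0.30/122) = √0.001721311 = 0.041489.
z = (+)0.090984/0.041489 = 2.193.

z = 2.193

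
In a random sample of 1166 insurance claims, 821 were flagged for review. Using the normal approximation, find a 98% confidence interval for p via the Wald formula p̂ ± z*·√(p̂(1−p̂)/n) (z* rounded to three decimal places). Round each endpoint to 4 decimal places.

(0.6730, 0.7352)

Sample proportion p̂ = 821/1166 = 0.70412.
SE(p̂) = √(0.70412·0.29588/1166) = 0.013367.
The 98% critical value is z* = 2.326.
Margin = 2.326·0.013367 = 0.03109.
So the interval runs from 0.6730 to 0.7352.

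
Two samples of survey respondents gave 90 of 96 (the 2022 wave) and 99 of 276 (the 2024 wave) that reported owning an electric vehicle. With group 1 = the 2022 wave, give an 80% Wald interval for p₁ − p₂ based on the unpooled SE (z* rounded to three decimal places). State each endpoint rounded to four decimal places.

(0.5301, 0.6275)

p̂₁ = 90/96 = 0.93750, p̂₂ = 99/276 = 0.35870; p̂₁ − p̂₂ = 0.57880.
SE = √(0.000610352 + 0.000833453) = √0.001443805 = 0.037997.
The 80% critical value is z* = 1.282. Margin of error = 0.04871.
CI: 0.57880 ± 0.04871 = (0.5301, 0.6275).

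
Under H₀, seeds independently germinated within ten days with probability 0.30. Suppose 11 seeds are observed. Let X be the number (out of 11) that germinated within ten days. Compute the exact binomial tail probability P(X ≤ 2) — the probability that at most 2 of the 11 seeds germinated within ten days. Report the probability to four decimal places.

P = 0.3127

X ~ Binomial(n=11, p=0.30).
P(X ≤ 2) = C(11,0)·0.30^0·0.70^11 + C(11,1)·0.30^1·0.70^10 + C(11,2)·0.30^2·0.70^9.
= 0.019773 + 0.093217 + 0.199750 = 0.3127.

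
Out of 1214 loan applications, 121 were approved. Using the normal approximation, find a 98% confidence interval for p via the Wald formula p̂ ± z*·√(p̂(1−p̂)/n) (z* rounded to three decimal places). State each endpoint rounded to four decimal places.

(0.0797, 0.1197)

p̂ = 121/1214 = 0.09967.
Standard error of p̂: √(0.089736/1214) = √0.000073918 = 0.008598.
For 98% confidence, z* = 2.326.
Margin = 2.326·0.008598 = 0.02000.
CI: 0.09967 ± 0.02000 = (0.0797, 0.1197).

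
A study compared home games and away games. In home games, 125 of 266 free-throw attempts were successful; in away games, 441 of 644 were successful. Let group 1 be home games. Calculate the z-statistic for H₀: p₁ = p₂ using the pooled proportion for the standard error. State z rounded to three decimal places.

p̂₁ = 125/266 = 0.46992, p̂₂ = 441/644 = 0.68478.
Pooled p̂ = (125+441)/(266+644) = 566/910 = 0.62198.
SE = √[p̂(1−p̂)(1/n₁+1/n₂)] = √[0.62198·0.37802·(1/266+1/644)] ≈ 0.035341.
z = (p̂₁ − p̂₂)/SE = (0.46992 − 0.68478)/0.035341 = -0.21486/0.035341 = -6.080.

z = -6.080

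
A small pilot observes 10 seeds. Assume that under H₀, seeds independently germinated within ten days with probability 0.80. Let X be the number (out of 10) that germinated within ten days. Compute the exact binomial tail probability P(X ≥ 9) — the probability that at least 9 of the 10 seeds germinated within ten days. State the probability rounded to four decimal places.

P = 0.3758

X is binomial with n = 10 and p = 0.80.
P(X ≥ 9) = C(10,9)·0.80^9·0.20^1 + C(10,10)·0.80^10·0.20^0.
= 0.268435 + 0.107374 = 0.3758.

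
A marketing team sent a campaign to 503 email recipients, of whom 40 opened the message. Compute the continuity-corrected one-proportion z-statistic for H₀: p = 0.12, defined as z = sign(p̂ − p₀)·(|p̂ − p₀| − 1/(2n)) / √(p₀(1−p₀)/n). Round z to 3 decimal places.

With x = 40 successes in n = 503, p̂ = 0.07952. p̂ − p₀ = -0.040477.
1/(2n) = 0.000994.
Corrected numerator: |-0.040477| − 0.000994 = 0.039483.
Null standard error: √(0.12·0.88/503) = √0.000209940 = 0.014489.
z = (−)0.039483/0.014489 = -2.725.

z = -2.725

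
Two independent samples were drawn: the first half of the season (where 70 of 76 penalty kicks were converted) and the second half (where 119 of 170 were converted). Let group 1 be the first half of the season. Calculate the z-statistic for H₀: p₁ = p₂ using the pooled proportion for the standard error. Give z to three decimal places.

p̂₁ = 70/76 = 0.92105, p̂₂ = 119/170 = 0.70000.
Pooling: p̂ = 189/246 = 0.76829.
Pooled SE = √[0.1780190·0.01904025] ≈ 0.058220.
z = (p̂₁ − p̂₂)/SE = (0.92105 − 0.70000)/0.058220 = 0.22105/0.058220 = 3.797.

z = 3.797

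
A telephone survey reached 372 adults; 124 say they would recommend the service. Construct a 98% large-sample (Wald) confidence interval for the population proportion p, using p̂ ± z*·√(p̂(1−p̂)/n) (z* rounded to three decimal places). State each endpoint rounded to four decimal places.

(0.2765, 0.3902)

The sample proportion is 124/372 = 0.33333.
SE(p̂) = √(0.33333·0.66667/372) = 0.024441.
The 98% critical value is z* = 2.326.
Margin = 2.326·0.024441 = 0.05685.
CI: 0.33333 ± 0.05685 = (0.2765, 0.3902).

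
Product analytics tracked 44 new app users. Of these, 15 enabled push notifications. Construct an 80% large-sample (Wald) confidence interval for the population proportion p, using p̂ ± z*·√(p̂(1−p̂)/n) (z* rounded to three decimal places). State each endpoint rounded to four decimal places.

(0.2493, 0.4325)

The sample proportion is 15/44 = 0.34091.
SE = √(p̂(1−p̂)/n) = √(0.224690/44) = 0.071460.
The 80% critical value is z* = 1.282.
Margin = 1.282·0.071460 = 0.09161.
So the interval runs from 0.2493 to 0.4325.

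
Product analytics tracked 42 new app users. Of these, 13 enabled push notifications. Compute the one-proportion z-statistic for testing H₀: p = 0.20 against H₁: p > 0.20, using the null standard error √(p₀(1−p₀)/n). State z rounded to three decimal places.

Sample proportion p̂ = 13/42 = 0.30952.
Under H₀, SE = √(p₀(1−p₀)/n) = √(0.20·0.80/42) = √0.003809524 = 0.061721.
z = (p̂ − p₀)/SE = (0.30952 − 0.20)/0.061721 = 1.774.

z = 1.774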